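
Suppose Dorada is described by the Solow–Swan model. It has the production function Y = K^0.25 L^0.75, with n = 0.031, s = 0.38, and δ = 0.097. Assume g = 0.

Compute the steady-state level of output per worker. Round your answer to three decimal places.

At the steady state, Δk = 0, so s·k^α = (n + δ)·k.
Rearranging, k^(1−α) = s / (n + δ).
k^0.75 = 0.38 / (0.031 + 0.097) = 0.38 / 0.128 = 2.9688
k* = 2.9688^(1/0.75) ≈ 4.2669
y* = (k*)^α = 4.2669^0.25 ≈ 1.4372

y* = 1.437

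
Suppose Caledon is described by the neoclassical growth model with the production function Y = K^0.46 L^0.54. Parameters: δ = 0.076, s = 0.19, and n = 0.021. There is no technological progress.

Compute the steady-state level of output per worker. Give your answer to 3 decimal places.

Steady state requires s·f(k) = (n + δ)·k, i.e. s·k^α = (n + δ)·k.
Dividing both sides by k: k^(1−α) = s / (n + δ).
k^0.54 = 0.19 / (0.021 + 0.076) = 0.19 / 0.097 = 1.9588
k* = 1.9588^(1/0.54) ≈ 3.4731
y* = (k*)^α = 3.4731^0.46 ≈ 1.7731

y* = 1.773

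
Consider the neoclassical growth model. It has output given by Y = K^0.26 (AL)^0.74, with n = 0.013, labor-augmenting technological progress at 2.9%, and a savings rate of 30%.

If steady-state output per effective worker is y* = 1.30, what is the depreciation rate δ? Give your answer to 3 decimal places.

δ ≈ 0.100

Steady state requires s·f(k) = (n + g + δ)·k, i.e. s·k^α = (n + g + δ)·k.
Since y* = [s/(n + g + δ)]^(α/(1−α)), we have s/(n + g + δ) = (y*)^((1−α)/α) = 1.30^2.8462 = 2.1101.
Therefore n + g + δ = s / 2.1101 = 0.30 / 2.1101 = 0.1422, so δ = 0.1422 − 0.042 = 0.1002.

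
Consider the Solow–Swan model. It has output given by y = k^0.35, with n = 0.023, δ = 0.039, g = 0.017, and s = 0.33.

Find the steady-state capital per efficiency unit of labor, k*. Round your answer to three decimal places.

In steady state, investment equals break-even investment: s·k^α = (n + g + δ)·k.
Rearranging, k^(1−α) = s / (n + g + δ).
k^0.65 = 0.33 / (0.023 + 0.017 + 0.039) = 0.33 / 0.079 = 4.1772
k* = 4.1772^(1/0.65) ≈ 9.0200

k* ≈ 9.020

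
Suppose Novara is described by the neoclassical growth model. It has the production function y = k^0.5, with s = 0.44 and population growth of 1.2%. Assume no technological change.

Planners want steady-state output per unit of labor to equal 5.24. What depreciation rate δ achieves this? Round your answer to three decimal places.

δ ≈ 0.072

Steady state requires s·f(k) = (n + δ)·k, i.e. s·k^α = (n + δ)·k.
Since y* = [s/(n + δ)]^(α/(1−α)), we have s/(n + δ) = (y*)^((1−α)/α) = 5.24^1 = 5.2400.
Therefore n + δ = s / 5.2400 = 0.44 / 5.2400 = 0.0840, so δ = 0.0840 − 0.012 = 0.0720.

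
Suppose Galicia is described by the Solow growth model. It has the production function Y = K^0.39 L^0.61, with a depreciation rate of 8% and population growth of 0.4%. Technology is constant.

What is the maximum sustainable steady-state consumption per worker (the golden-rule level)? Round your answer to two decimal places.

c_gold ≈ 1.63

At the golden rule, f'(k) = n + δ, so α·k^(α−1) = n + δ and k_gold = (α/(n + δ))^(1/(1−α)).
k_gold = (0.39/0.084)^(1/0.61) = 4.6429^1.6393 ≈ 12.3899
c_gold = f(k_gold) − (n + δ)·k_gold = 2.6687 − 0.084×12.3899 ≈ 1.6279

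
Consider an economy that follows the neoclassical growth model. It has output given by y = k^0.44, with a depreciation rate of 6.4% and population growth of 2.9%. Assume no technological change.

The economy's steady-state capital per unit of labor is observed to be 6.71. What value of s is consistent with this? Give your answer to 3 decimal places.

s ≈ 0.270

At the steady state, Δk = 0, so s·k^α = (n + δ)·k.
So s / (n + δ) = (k*)^(1−α) = 6.71^0.56 = 2.9038.
Therefore s = 2.9038 × (n + δ) = 2.9038 × 0.093 = 0.2701.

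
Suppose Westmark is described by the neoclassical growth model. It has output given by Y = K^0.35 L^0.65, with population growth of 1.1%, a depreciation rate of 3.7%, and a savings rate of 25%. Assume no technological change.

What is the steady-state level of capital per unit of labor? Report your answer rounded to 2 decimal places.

k* = 12.67

Steady state requires s·f(k) = (n + δ)·k, i.e. s·k^α = (n + δ)·k.
Dividing both sides by k: k^(1−α) = s / (n + δ).
k^0.65 = 0.25 / (0.011 + 0.037) = 0.25 / 0.048 = 5.2083
k* = 5.2083^(1/0.65) ≈ 12.6651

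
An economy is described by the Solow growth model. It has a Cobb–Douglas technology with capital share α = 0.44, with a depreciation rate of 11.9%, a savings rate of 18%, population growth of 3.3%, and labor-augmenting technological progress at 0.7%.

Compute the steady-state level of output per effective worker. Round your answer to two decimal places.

y* ≈ 1.10

At the steady state, Δk = 0, so s·k^α = (n + g + δ)·k.
Dividing both sides by k: k^(1−α) = s / (n + g + δ).
k^0.56 = 0.18 / (0.033 + 0.007 + 0.119) = 0.18 / 0.159 = 1.1321
k* = 1.1321^(1/0.56) ≈ 1.2480
y* = (k*)^α = 1.2480^0.44 ≈ 1.1024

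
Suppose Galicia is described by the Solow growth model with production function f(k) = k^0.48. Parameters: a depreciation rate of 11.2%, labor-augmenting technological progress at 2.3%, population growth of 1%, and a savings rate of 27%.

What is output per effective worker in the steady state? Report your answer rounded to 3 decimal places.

In steady state, investment equals break-even investment: s·k^α = (n + g + δ)·k.
Rearranging, k^(1−α) = s / (n + g + δ).
k^0.52 = 0.27 / (0.010 + 0.023 + 0.112) = 0.27 / 0.145 = 1.8621
k* = 1.8621^(1/0.52) ≈ 3.3055
y* = (k*)^α = 3.3055^0.48 ≈ 1.7751

y* = 1.775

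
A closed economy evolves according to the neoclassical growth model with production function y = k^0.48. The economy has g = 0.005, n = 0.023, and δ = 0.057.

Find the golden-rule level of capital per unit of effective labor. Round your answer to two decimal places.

k_gold ≈ 27.91

The golden rule sets f'(k) = n + g + δ, i.e. α·k^(α−1) = n + g + δ.
So k^(1−α) = α / (n + g + δ) = 0.48 / 0.085 = 5.6471.
k_gold = 5.6471^(1/0.52) ≈ 27.9138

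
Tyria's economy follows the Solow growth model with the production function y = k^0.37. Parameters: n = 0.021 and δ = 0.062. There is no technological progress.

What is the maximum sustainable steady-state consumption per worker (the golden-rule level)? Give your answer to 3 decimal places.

c_gold ≈ 1.516

At the golden rule, f'(k) = n + δ, so α·k^(α−1) = n + δ and k_gold = (α/(n + δ))^(1/(1−α)).
k_gold = (0.37/0.083)^(1/0.63) = 4.4578^1.5873 ≈ 10.7238
c_gold = f(k_gold) − (n + δ)·k_gold = 2.4056 − 0.083×10.7238 ≈ 1.5155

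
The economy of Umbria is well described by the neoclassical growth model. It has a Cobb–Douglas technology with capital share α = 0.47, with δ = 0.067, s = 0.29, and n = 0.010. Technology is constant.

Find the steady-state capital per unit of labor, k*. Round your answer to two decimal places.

Steady state requires s·f(k) = (n + δ)·k, i.e. s·k^α = (n + δ)·k.
Dividing both sides by k: k^(1−α) = s / (n + δ).
k^0.53 = 0.29 / (0.010 + 0.067) = 0.29 / 0.077 = 3.7662
k* = 3.7662^(1/0.53) ≈ 12.2070

k* ≈ 12.21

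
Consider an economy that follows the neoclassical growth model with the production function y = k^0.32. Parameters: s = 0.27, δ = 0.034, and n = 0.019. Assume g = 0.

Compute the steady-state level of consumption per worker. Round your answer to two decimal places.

Steady state requires s·f(k) = (n + δ)·k, i.e. s·k^α = (n + δ)·k.
Rearranging, k^(1−α) = s / (n + δ).
k^0.68 = 0.27 / (0.019 + 0.034) = 0.27 / 0.053 = 5.0943
k* = 5.0943^(1/0.68) ≈ 10.9605
y* = (k*)^α = 10.9605^0.32 ≈ 2.1515
c* = (1 − s)·y* = (1 − 0.27) × 2.1515 ≈ 1.5706

c* ≈ 1.57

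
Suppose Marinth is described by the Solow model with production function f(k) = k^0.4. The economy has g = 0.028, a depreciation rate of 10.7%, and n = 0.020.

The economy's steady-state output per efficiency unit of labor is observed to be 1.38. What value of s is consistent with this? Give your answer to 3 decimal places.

In steady state, investment equals break-even investment: s·k^α = (n + g + δ)·k.
Since y* = [s/(n + g + δ)]^(α/(1−α)), we have s/(n + g + δ) = (y*)^((1−α)/α) = 1.38^1.5 = 1.6211.
Therefore s = 1.6211 × (n + g + δ) = 1.6211 × 0.155 = 0.2513.

s ≈ 0.251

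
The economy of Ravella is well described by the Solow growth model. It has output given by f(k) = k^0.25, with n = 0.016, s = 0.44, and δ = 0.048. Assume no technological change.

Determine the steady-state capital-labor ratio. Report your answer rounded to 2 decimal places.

In steady state, investment equals break-even investment: s·k^α = (n + δ)·k.
Dividing both sides by k: k^(1−α) = s / (n + δ).
k^0.75 = 0.44 / (0.016 + 0.048) = 0.44 / 0.064 = 6.8750
k* = 6.8750^(1/0.75) ≈ 13.0726

k* ≈ 13.07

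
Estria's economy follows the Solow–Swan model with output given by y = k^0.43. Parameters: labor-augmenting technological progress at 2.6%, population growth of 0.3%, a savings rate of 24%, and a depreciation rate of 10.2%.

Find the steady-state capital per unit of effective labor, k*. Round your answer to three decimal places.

At the steady state, Δk = 0, so s·k^α = (n + g + δ)·k.
Dividing both sides by k: k^(1−α) = s / (n + g + δ).
k^0.57 = 0.24 / (0.003 + 0.026 + 0.102) = 0.24 / 0.131 = 1.8321
k* = 1.8321^(1/0.57) ≈ 2.8928

k* ≈ 2.893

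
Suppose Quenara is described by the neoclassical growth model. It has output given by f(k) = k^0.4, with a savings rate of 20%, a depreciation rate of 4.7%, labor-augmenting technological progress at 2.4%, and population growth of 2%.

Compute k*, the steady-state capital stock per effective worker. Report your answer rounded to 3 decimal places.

In steady state, investment equals break-even investment: s·k^α = (n + g + δ)·k.
Dividing both sides by k: k^(1−α) = s / (n + g + δ).
k^0.6 = 0.20 / (0.020 + 0.024 + 0.047) = 0.20 / 0.091 = 2.1978
k* = 2.1978^(1/0.6) ≈ 3.7152

k* = 3.715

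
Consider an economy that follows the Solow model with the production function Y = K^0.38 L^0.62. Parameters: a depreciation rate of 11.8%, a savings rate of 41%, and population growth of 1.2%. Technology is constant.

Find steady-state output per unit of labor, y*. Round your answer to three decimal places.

In steady state, investment equals break-even investment: s·k^α = (n + δ)·k.
Rearranging, k^(1−α) = s / (n + δ).
k^0.62 = 0.41 / (0.012 + 0.118) = 0.41 / 0.130 = 3.1538
k* = 3.1538^(1/0.62) ≈ 6.3763
y* = (k*)^α = 6.3763^0.38 ≈ 2.0218

y* = 2.022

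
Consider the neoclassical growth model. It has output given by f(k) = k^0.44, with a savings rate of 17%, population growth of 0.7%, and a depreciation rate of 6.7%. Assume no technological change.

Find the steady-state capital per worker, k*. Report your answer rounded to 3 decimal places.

k* ≈ 4.416

Steady state requires s·f(k) = (n + δ)·k, i.e. s·k^α = (n + δ)·k.
Rearranging, k^(1−α) = s / (n + δ).
k^0.56 = 0.17 / (0.007 + 0.067) = 0.17 / 0.074 = 2.2973
k* = 2.2973^(1/0.56) ≈ 4.4160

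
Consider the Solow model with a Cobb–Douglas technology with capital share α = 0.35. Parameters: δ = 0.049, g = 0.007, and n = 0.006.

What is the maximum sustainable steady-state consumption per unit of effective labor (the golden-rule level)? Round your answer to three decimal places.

c_gold ≈ 1.651

At the golden rule, f'(k) = n + g + δ, so α·k^(α−1) = n + g + δ and k_gold = (α/(n + g + δ))^(1/(1−α)).
k_gold = (0.35/0.062)^(1/0.65) = 5.6452^1.5385 ≈ 14.3370
c_gold = f(k_gold) − (n + g + δ)·k_gold = 2.5396 − 0.062×14.3370 ≈ 1.6507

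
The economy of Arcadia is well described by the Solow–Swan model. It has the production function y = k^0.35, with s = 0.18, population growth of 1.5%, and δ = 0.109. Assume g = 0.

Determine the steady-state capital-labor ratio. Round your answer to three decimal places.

Steady state requires s·f(k) = (n + δ)·k, i.e. s·k^α = (n + δ)·k.
Dividing both sides by k: k^(1−α) = s / (n + δ).
k^0.65 = 0.18 / (0.015 + 0.109) = 0.18 / 0.124 = 1.4516
k* = 1.4516^(1/0.65) ≈ 1.7742

k* ≈ 1.774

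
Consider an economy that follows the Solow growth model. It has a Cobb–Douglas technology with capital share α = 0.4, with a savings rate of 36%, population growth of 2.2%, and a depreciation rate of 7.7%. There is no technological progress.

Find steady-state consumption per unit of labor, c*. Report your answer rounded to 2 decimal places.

Steady state requires s·f(k) = (n + δ)·k, i.e. s·k^α = (n + δ)·k.
Dividing both sides by k: k^(1−α) = s / (n + δ).
k^0.6 = 0.36 / (0.022 + 0.077) = 0.36 / 0.099 = 3.6364
k* = 3.6364^(1/0.6) ≈ 8.5991
y* = (k*)^α = 8.5991^0.4 ≈ 2.3647
c* = (1 − s)·y* = (1 − 0.36) × 2.3647 ≈ 1.5134

c* ≈ 1.51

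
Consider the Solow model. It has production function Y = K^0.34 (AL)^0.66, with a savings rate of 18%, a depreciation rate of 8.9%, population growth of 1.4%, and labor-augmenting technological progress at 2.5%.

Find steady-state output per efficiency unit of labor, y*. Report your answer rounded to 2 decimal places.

y* = 1.19

At the steady state, Δk = 0, so s·k^α = (n + g + δ)·k.
Dividing both sides by k: k^(1−α) = s / (n + g + δ).
k^0.66 = 0.18 / (0.014 + 0.025 + 0.089) = 0.18 / 0.128 = 1.4063
k* = 1.4063^(1/0.66) ≈ 1.6763
y* = (k*)^α = 1.6763^0.34 ≈ 1.1920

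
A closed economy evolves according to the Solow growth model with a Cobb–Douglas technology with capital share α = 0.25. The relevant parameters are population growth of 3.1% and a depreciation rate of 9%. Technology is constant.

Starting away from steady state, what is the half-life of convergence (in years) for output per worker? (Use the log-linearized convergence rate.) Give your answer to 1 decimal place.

Near the steady state the convergence rate is λ = (1 − α)(n + δ).
λ = (1 − 0.25) × 0.121 = 0.75 × 0.121 = 0.09075
Half-life = ln 2 / λ = 0.6931 / 0.09075 ≈ 7.64 years

half-life ≈ 7.6 years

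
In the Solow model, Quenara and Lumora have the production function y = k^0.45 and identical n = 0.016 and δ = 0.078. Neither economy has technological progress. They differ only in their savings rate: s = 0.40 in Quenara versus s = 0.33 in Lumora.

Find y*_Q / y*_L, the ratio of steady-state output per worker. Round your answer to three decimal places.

y*_Q / y*_L ≈ 1.170

Steady-state y* = [s/(n + δ)]^(α/(1−α)), so the ratio is [ (s_Q/(n + δ)_Q) / (s_L/(n + δ)_L) ]^0.8182.
s_Q/(n + δ)_Q = 0.40/0.094 = 4.2553; s_L/(n + δ)_L = 0.33/0.094 = 3.5106.
Ratio = (4.2553/3.5106)^0.8182 = 1.2121^0.8182 ≈ 1.1704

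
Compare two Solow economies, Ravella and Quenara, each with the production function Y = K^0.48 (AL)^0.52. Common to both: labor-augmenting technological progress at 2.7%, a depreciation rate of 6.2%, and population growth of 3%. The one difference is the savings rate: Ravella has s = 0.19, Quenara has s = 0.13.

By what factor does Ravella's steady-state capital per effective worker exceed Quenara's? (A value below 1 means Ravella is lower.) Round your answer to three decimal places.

k*_R / k*_Q ≈ 2.075

Steady-state k* = [s/(n + g + δ)]^(1/(1−α)), so the ratio is [ (s_R/(n + g + δ)_R) / (s_Q/(n + g + δ)_Q) ]^1.9231.
s_R/(n + g + δ)_R = 0.19/0.119 = 1.5966; s_Q/(n + g + δ)_Q = 0.13/0.119 = 1.0924.
Ratio = (1.5966/1.0924)^1.9231 = 1.4616^1.9231 ≈ 2.0748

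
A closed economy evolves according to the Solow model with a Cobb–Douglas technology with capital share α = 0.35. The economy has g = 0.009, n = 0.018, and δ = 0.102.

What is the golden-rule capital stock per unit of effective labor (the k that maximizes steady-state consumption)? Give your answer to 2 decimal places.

The golden rule sets f'(k) = n + g + δ, i.e. α·k^(α−1) = n + g + δ.
So k^(1−α) = α / (n + g + δ) = 0.35 / 0.129 = 2.7132.
k_gold = 2.7132^(1/0.65) ≈ 4.6440

k_gold ≈ 4.64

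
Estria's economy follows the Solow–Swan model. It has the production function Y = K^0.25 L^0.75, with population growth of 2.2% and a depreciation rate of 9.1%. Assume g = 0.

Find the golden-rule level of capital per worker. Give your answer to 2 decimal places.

k_gold ≈ 2.88

The golden rule sets f'(k) = n + δ, i.e. α·k^(α−1) = n + δ.
So k^(1−α) = α / (n + δ) = 0.25 / 0.113 = 2.2124.
k_gold = 2.2124^(1/0.75) ≈ 2.8828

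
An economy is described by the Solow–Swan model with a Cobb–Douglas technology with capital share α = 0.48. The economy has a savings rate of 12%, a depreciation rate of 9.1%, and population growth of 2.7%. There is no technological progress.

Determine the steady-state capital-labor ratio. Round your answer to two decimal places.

At the steady state, Δk = 0, so s·k^α = (n + δ)·k.
Dividing both sides by k: k^(1−α) = s / (n + δ).
k^0.52 = 0.12 / (0.027 + 0.091) = 0.12 / 0.118 = 1.0169
k* = 1.0169^(1/0.52) ≈ 1.0328

k* ≈ 1.03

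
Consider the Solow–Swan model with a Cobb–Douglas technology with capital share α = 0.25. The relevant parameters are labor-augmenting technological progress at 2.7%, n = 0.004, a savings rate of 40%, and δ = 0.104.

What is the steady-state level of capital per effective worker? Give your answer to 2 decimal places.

k* = 4.26

At the steady state, Δk = 0, so s·k^α = (n + g + δ)·k.
Rearranging, k^(1−α) = s / (n + g + δ).
k^0.75 = 0.40 / (0.004 + 0.027 + 0.104) = 0.40 / 0.135 = 2.9630
k* = 2.9630^(1/0.75) ≈ 4.2557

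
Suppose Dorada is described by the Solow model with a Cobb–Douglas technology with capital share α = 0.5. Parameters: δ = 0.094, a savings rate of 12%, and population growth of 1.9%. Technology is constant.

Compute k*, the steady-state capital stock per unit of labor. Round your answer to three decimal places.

k* = 1.128

In steady state, investment equals break-even investment: s·k^α = (n + δ)·k.
Rearranging, k^(1−α) = s / (n + δ).
k^0.5 = 0.12 / (0.019 + 0.094) = 0.12 / 0.113 = 1.0619
k* = 1.0619^(1/0.5) ≈ 1.1276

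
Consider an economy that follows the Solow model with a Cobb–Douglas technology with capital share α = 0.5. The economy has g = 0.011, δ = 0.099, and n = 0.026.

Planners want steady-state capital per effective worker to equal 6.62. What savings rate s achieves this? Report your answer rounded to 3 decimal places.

s ≈ 0.350

At the steady state, Δk = 0, so s·k^α = (n + g + δ)·k.
So s / (n + g + δ) = (k*)^(1−α) = 6.62^0.5 = 2.5729.
Therefore s = 2.5729 × (n + g + δ) = 2.5729 × 0.136 = 0.3499.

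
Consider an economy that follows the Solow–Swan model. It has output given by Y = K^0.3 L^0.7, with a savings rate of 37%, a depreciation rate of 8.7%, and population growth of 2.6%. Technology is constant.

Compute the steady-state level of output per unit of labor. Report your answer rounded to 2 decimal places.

y* = 1.66

In steady state, investment equals break-even investment: s·k^α = (n + δ)·k.
Rearranging, k^(1−α) = s / (n + δ).
k^0.7 = 0.37 / (0.026 + 0.087) = 0.37 / 0.113 = 3.2743
k* = 3.2743^(1/0.7) ≈ 5.4436
y* = (k*)^α = 5.4436^0.3 ≈ 1.6625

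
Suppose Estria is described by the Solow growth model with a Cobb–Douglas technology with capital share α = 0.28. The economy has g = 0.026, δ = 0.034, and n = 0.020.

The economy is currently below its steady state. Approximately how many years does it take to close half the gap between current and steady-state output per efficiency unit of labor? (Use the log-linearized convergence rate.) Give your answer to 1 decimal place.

Near the steady state the convergence rate is λ = (1 − α)(n + g + δ).
λ = (1 − 0.28) × 0.080 = 0.72 × 0.080 = 0.0576
Half-life = ln 2 / λ = 0.6931 / 0.0576 ≈ 12.03 years

t_½ ≈ 12.0 years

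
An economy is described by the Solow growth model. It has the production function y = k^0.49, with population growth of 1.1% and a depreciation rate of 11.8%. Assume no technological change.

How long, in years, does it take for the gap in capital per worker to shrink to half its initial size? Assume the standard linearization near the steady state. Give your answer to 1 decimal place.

Near the steady state the convergence rate is λ = (1 − α)(n + δ).
λ = (1 − 0.49) × 0.129 = 0.51 × 0.129 = 0.06579
Half-life = ln 2 / λ = 0.6931 / 0.06579 ≈ 10.54 years

t_½ ≈ 10.5 years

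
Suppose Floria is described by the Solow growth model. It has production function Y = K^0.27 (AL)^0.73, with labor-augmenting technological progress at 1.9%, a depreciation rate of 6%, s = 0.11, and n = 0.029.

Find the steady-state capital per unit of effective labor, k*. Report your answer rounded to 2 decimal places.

In steady state, investment equals break-even investment: s·k^α = (n + g + δ)·k.
Dividing both sides by k: k^(1−α) = s / (n + g + δ).
k^0.73 = 0.11 / (0.029 + 0.019 + 0.060) = 0.11 / 0.108 = 1.0185
k* = 1.0185^(1/0.73) ≈ 1.0254

k* = 1.03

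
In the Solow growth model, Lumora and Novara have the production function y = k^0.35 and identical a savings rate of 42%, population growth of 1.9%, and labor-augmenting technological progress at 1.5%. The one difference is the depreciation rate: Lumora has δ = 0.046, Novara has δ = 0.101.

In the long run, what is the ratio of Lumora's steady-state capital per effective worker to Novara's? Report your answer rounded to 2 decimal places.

ratio ≈ 2.24

Steady-state k* = [s/(n + g + δ)]^(1/(1−α)), so the ratio is [ (s_L/(n + g + δ)_L) / (s_N/(n + g + δ)_N) ]^1.5385.
s_L/(n + g + δ)_L = 0.42/0.080 = 5.2500; s_N/(n + g + δ)_N = 0.42/0.135 = 3.1111.
Ratio = (5.2500/3.1111)^1.5385 = 1.6875^1.5385 ≈ 2.2367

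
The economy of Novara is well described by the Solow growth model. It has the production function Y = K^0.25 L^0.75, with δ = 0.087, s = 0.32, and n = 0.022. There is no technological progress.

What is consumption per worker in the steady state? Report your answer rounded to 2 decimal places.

c* = 0.97

In steady state, investment equals break-even investment: s·k^α = (n + δ)·k.
Dividing both sides by k: k^(1−α) = s / (n + δ).
k^0.75 = 0.32 / (0.022 + 0.087) = 0.32 / 0.109 = 2.9358
k* = 2.9358^(1/0.75) ≈ 4.2037
y* = (k*)^α = 4.2037^0.25 ≈ 1.4319
c* = (1 − s)·y* = (1 − 0.32) × 1.4319 ≈ 0.9737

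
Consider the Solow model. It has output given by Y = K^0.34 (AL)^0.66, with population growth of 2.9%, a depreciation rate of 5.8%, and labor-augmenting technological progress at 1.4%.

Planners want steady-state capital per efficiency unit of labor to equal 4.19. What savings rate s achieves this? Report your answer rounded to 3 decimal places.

s ≈ 0.260

In steady state, investment equals break-even investment: s·k^α = (n + g + δ)·k.
So s / (n + g + δ) = (k*)^(1−α) = 4.19^0.66 = 2.5743.
Therefore s = 2.5743 × (n + g + δ) = 2.5743 × 0.101 = 0.2600.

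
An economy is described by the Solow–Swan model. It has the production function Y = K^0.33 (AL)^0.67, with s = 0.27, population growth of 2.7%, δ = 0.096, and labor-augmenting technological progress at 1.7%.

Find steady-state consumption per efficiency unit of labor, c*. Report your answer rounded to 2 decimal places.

In steady state, investment equals break-even investment: s·k^α = (n + g + δ)·k.
Rearranging, k^(1−α) = s / (n + g + δ).
k^0.67 = 0.27 / (0.027 + 0.017 + 0.096) = 0.27 / 0.140 = 1.9286
k* = 1.9286^(1/0.67) ≈ 2.6652
y* = (k*)^α = 2.6652^0.33 ≈ 1.3819
c* = (1 − s)·y* = (1 − 0.27) × 1.3819 ≈ 1.0088

c* ≈ 1.01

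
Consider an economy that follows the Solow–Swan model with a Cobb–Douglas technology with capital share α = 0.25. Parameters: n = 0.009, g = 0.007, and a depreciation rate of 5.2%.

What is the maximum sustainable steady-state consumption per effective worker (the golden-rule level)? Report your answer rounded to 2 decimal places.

At the golden rule, f'(k) = n + g + δ, so α·k^(α−1) = n + g + δ and k_gold = (α/(n + g + δ))^(1/(1−α)).
k_gold = (0.25/0.068)^(1/0.75) = 3.6765^1.3333 ≈ 5.6741
c_gold = f(k_gold) − (n + g + δ)·k_gold = 1.5434 − 0.068×5.6741 ≈ 1.1576

c_gold ≈ 1.16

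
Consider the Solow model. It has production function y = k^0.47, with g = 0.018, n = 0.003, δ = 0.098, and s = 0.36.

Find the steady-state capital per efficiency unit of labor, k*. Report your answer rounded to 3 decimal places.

k* ≈ 8.074

At the steady state, Δk = 0, so s·k^α = (n + g + δ)·k.
Rearranging, k^(1−α) = s / (n + g + δ).
k^0.53 = 0.36 / (0.003 + 0.018 + 0.098) = 0.36 / 0.119 = 3.0252
k* = 3.0252^(1/0.53) ≈ 8.0739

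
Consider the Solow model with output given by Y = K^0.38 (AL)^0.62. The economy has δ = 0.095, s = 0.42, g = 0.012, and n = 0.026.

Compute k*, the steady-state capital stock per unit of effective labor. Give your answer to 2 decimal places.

k* ≈ 6.39

Steady state requires s·f(k) = (n + g + δ)·k, i.e. s·k^α = (n + g + δ)·k.
Rearranging, k^(1−α) = s / (n + g + δ).
k^0.62 = 0.42 / (0.026 + 0.012 + 0.095) = 0.42 / 0.133 = 3.1579
k* = 3.1579^(1/0.62) ≈ 6.3897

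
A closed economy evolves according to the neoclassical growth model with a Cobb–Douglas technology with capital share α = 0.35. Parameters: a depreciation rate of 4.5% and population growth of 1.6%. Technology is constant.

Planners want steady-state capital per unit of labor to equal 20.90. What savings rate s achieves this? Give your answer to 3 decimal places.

Steady state requires s·f(k) = (n + δ)·k, i.e. s·k^α = (n + δ)·k.
So s / (n + δ) = (k*)^(1−α) = 20.90^0.65 = 7.2127.
Therefore s = 7.2127 × (n + δ) = 7.2127 × 0.061 = 0.4400.

s ≈ 0.440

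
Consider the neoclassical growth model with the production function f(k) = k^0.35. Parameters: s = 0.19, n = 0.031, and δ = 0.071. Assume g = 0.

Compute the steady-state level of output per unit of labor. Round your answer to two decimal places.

Steady state requires s·f(k) = (n + δ)·k, i.e. s·k^α = (n + δ)·k.
Rearranging, k^(1−α) = s / (n + δ).
k^0.65 = 0.19 / (0.031 + 0.071) = 0.19 / 0.102 = 1.8627
k* = 1.8627^(1/0.65) ≈ 2.6038
y* = (k*)^α = 2.6038^0.35 ≈ 1.3979

y* ≈ 1.40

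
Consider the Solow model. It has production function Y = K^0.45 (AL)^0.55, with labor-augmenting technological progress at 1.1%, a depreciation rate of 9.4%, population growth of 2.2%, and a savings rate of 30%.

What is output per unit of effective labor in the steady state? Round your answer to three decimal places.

In steady state, investment equals break-even investment: s·k^α = (n + g + δ)·k.
Rearranging, k^(1−α) = s / (n + g + δ).
k^0.55 = 0.30 / (0.022 + 0.011 + 0.094) = 0.30 / 0.127 = 2.3622
k* = 2.3622^(1/0.55) ≈ 4.7726
y* = (k*)^α = 4.7726^0.45 ≈ 2.0204

y* = 2.020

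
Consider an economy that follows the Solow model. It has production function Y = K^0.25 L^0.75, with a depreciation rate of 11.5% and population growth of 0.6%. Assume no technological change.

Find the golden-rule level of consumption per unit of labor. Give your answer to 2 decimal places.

c_gold ≈ 0.96

At the golden rule, f'(k) = n + δ, so α·k^(α−1) = n + δ and k_gold = (α/(n + δ))^(1/(1−α)).
k_gold = (0.25/0.121)^(1/0.75) = 2.0661^1.3333 ≈ 2.6314
c_gold = f(k_gold) − (n + δ)·k_gold = 1.2736 − 0.121×2.6314 ≈ 0.9552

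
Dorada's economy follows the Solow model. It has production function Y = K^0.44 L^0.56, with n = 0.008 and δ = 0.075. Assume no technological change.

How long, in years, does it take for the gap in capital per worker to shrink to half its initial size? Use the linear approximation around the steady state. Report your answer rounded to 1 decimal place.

Near the steady state the convergence rate is λ = (1 − α)(n + δ).
λ = (1 − 0.44) × 0.083 = 0.56 × 0.083 = 0.04648
Half-life = ln 2 / λ = 0.6931 / 0.04648 ≈ 14.91 years

half-life ≈ 14.9 years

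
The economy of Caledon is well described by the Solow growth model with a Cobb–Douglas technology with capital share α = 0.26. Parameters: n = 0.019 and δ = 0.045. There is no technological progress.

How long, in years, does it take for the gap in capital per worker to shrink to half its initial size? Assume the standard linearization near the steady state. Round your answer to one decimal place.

Near the steady state the convergence rate is λ = (1 − α)(n + δ).
λ = (1 − 0.26) × 0.064 = 0.74 × 0.064 = 0.04736
Half-life = ln 2 / λ = 0.6931 / 0.04736 ≈ 14.63 years

t_½ ≈ 14.6 years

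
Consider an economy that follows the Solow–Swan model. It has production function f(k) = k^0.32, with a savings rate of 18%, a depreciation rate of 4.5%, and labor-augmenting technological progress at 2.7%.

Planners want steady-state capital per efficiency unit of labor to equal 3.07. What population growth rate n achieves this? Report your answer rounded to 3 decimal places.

Steady state requires s·f(k) = (n + g + δ)·k, i.e. s·k^α = (n + g + δ)·k.
So s / (n + g + δ) = (k*)^(1−α) = 3.07^0.68 = 2.1441.
Therefore n + g + δ = s / 2.1441 = 0.18 / 2.1441 = 0.0840, so n = 0.0840 − 0.072 = 0.0120.

n ≈ 0.012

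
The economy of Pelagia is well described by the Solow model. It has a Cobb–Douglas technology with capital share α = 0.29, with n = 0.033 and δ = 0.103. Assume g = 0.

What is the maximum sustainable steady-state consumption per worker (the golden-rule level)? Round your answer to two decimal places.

At the golden rule, f'(k) = n + δ, so α·k^(α−1) = n + δ and k_gold = (α/(n + δ))^(1/(1−α)).
k_gold = (0.29/0.136)^(1/0.71) = 2.1324^1.4085 ≈ 2.9054
c_gold = f(k_gold) − (n + δ)·k_gold = 1.3625 − 0.136×2.9054 ≈ 0.9674

c_gold ≈ 0.97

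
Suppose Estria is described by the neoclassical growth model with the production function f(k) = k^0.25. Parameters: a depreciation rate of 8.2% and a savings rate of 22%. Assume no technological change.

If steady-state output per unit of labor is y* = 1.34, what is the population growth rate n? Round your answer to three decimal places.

n ≈ 0.009

Steady state requires s·f(k) = (n + δ)·k, i.e. s·k^α = (n + δ)·k.
Since y* = [s/(n + δ)]^(α/(1−α)), we have s/(n + δ) = (y*)^((1−α)/α) = 1.34^3 = 2.4061.
Therefore n + δ = s / 2.4061 = 0.22 / 2.4061 = 0.0914, so n = 0.0914 − 0.082 = 0.0094.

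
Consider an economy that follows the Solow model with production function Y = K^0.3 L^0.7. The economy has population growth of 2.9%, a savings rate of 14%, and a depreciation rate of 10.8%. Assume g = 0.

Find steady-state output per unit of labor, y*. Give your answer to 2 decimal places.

At the steady state, Δk = 0, so s·k^α = (n + δ)·k.
Dividing both sides by k: k^(1−α) = s / (n + δ).
k^0.7 = 0.14 / (0.029 + 0.108) = 0.14 / 0.137 = 1.0219
k* = 1.0219^(1/0.7) ≈ 1.0314
y* = (k*)^α = 1.0314^0.3 ≈ 1.0093

y* = 1.01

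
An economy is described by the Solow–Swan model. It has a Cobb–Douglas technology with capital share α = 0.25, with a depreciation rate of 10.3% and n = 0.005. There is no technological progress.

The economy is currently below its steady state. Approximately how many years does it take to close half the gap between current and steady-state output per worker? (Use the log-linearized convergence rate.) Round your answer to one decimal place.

t_½ ≈ 8.6 years

Near the steady state the convergence rate is λ = (1 − α)(n + δ).
λ = (1 − 0.25) × 0.108 = 0.75 × 0.108 = 0.0810
Half-life = ln 2 / λ = 0.6931 / 0.0810 ≈ 8.56 years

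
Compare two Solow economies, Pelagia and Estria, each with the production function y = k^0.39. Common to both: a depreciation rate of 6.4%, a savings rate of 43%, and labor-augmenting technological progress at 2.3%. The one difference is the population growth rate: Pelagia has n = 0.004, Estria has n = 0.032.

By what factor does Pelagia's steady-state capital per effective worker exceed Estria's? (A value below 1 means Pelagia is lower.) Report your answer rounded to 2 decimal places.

k*_P / k*_E ≈ 1.55

Steady-state k* = [s/(n + g + δ)]^(1/(1−α)), so the ratio is [ (s_P/(n + g + δ)_P) / (s_E/(n + g + δ)_E) ]^1.6393.
s_P/(n + g + δ)_P = 0.43/0.091 = 4.7253; s_E/(n + g + δ)_E = 0.43/0.119 = 3.6134.
Ratio = (4.7253/3.6134)^1.6393 = 1.3077^1.6393 ≈ 1.5524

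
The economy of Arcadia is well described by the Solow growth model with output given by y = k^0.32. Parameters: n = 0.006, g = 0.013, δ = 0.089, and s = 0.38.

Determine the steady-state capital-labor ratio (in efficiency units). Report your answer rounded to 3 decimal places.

In steady state, investment equals break-even investment: s·k^α = (n + g + δ)·k.
Dividing both sides by k: k^(1−α) = s / (n + g + δ).
k^0.68 = 0.38 / (0.006 + 0.013 + 0.089) = 0.38 / 0.108 = 3.5185
k* = 3.5185^(1/0.68) ≈ 6.3601

k* = 6.360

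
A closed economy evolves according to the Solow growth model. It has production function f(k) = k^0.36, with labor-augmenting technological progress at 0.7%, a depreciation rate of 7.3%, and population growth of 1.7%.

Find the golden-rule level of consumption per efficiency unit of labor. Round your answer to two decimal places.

c_gold ≈ 1.34

At the golden rule, f'(k) = n + g + δ, so α·k^(α−1) = n + g + δ and k_gold = (α/(n + g + δ))^(1/(1−α)).
k_gold = (0.36/0.097)^(1/0.64) = 3.7113^1.5625 ≈ 7.7604
c_gold = f(k_gold) − (n + g + δ)·k_gold = 2.0910 − 0.097×7.7604 ≈ 1.3382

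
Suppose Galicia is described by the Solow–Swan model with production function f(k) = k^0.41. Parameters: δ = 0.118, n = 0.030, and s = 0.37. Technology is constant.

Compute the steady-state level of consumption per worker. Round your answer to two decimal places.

At the steady state, Δk = 0, so s·k^α = (n + δ)·k.
Dividing both sides by k: k^(1−α) = s / (n + δ).
k^0.59 = 0.37 / (0.030 + 0.118) = 0.37 / 0.148 = 2.5000
k* = 2.5000^(1/0.59) ≈ 4.7258
y* = (k*)^α = 4.7258^0.41 ≈ 1.8903
c* = (1 − s)·y* = (1 − 0.37) × 1.8903 ≈ 1.1909

c* = 1.19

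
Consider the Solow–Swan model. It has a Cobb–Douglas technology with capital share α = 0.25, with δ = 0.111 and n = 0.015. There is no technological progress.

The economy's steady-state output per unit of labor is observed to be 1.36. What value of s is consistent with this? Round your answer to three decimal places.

At the steady state, Δk = 0, so s·k^α = (n + δ)·k.
Since y* = [s/(n + δ)]^(α/(1−α)), we have s/(n + δ) = (y*)^((1−α)/α) = 1.36^3 = 2.5155.
Therefore s = 2.5155 × (n + δ) = 2.5155 × 0.126 = 0.3170.

s ≈ 0.317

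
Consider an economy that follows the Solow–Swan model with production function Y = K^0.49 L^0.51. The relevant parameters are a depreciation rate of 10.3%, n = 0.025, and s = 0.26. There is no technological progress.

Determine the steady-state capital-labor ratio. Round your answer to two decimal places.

k* ≈ 4.01

Steady state requires s·f(k) = (n + δ)·k, i.e. s·k^α = (n + δ)·k.
Rearranging, k^(1−α) = s / (n + δ).
k^0.51 = 0.26 / (0.025 + 0.103) = 0.26 / 0.128 = 2.0313
k* = 2.0313^(1/0.51) ≈ 4.0131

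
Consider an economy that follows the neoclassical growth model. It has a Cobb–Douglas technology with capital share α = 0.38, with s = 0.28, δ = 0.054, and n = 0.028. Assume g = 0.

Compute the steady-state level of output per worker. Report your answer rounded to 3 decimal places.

y* = 2.123

At the steady state, Δk = 0, so s·k^α = (n + δ)·k.
Rearranging, k^(1−α) = s / (n + δ).
k^0.62 = 0.28 / (0.028 + 0.054) = 0.28 / 0.082 = 3.4146
k* = 3.4146^(1/0.62) ≈ 7.2481
y* = (k*)^α = 7.2481^0.38 ≈ 2.1227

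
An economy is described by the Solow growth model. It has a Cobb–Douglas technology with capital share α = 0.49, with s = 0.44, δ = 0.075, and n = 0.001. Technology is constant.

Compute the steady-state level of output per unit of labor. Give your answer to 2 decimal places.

Steady state requires s·f(k) = (n + δ)·k, i.e. s·k^α = (n + δ)·k.
Rearranging, k^(1−α) = s / (n + δ).
k^0.51 = 0.44 / (0.001 + 0.075) = 0.44 / 0.076 = 5.7895
k* = 5.7895^(1/0.51) ≈ 31.2878
y* = (k*)^α = 31.2878^0.49 ≈ 5.4042

y* = 5.40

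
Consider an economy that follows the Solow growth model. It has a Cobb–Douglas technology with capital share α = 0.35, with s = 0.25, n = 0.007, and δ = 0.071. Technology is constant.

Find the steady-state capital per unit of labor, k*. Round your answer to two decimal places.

k* = 6.00

At the steady state, Δk = 0, so s·k^α = (n + δ)·k.
Dividing both sides by k: k^(1−α) = s / (n + δ).
k^0.65 = 0.25 / (0.007 + 0.071) = 0.25 / 0.078 = 3.2051
k* = 3.2051^(1/0.65) ≈ 6.0009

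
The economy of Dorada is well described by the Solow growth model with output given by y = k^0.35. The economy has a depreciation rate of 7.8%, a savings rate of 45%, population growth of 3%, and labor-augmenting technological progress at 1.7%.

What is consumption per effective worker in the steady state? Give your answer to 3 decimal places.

c* ≈ 1.096

In steady state, investment equals break-even investment: s·k^α = (n + g + δ)·k.
Dividing both sides by k: k^(1−α) = s / (n + g + δ).
k^0.65 = 0.45 / (0.030 + 0.017 + 0.078) = 0.45 / 0.125 = 3.6000
k* = 3.6000^(1/0.65) ≈ 7.1755
y* = (k*)^α = 7.1755^0.35 ≈ 1.9932
c* = (1 − s)·y* = (1 − 0.45) × 1.9932 ≈ 1.0963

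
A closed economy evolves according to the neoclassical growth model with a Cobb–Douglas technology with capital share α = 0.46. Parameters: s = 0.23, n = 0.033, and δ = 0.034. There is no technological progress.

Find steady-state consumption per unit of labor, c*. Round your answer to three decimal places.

c* ≈ 2.202

At the steady state, Δk = 0, so s·k^α = (n + δ)·k.
Dividing both sides by k: k^(1−α) = s / (n + δ).
k^0.54 = 0.23 / (0.033 + 0.034) = 0.23 / 0.067 = 3.4328
k* = 3.4328^(1/0.54) ≈ 9.8162
y* = (k*)^α = 9.8162^0.46 ≈ 2.8595
c* = (1 − s)·y* = (1 − 0.23) × 2.8595 ≈ 2.2018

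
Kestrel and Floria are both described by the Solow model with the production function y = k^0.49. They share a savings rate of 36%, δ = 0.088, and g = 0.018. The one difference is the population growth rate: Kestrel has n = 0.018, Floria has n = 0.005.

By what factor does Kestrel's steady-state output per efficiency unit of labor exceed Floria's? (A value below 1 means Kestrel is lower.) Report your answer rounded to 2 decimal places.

Steady-state y* = [s/(n + g + δ)]^(α/(1−α)), so the ratio is [ (s_K/(n + g + δ)_K) / (s_F/(n + g + δ)_F) ]^0.9608.
s_K/(n + g + δ)_K = 0.36/0.124 = 2.9032; s_F/(n + g + δ)_F = 0.36/0.111 = 3.2432.
Ratio = (2.9032/3.2432)^0.9608 = 0.8952^0.9608 ≈ 0.8991

y*_K / y*_F ≈ 0.90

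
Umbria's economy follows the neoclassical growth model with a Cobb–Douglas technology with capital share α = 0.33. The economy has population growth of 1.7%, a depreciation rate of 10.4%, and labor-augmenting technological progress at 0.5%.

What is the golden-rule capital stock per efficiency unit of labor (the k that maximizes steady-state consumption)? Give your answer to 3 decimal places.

k_gold ≈ 4.208

The golden rule sets f'(k) = n + g + δ, i.e. α·k^(α−1) = n + g + δ.
So k^(1−α) = α / (n + g + δ) = 0.33 / 0.126 = 2.6190.
k_gold = 2.6190^(1/0.67) ≈ 4.2081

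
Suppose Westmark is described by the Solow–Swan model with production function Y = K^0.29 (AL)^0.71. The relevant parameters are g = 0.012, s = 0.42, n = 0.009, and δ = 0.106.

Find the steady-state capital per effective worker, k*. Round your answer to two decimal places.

In steady state, investment equals break-even investment: s·k^α = (n + g + δ)·k.
Dividing both sides by k: k^(1−α) = s / (n + g + δ).
k^0.71 = 0.42 / (0.009 + 0.012 + 0.106) = 0.42 / 0.127 = 3.3071
k* = 3.3071^(1/0.71) ≈ 5.3903

k* = 5.39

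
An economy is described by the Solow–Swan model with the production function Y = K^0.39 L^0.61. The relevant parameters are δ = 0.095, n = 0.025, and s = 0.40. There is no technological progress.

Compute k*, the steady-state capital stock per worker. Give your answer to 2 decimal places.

k* = 7.20

At the steady state, Δk = 0, so s·k^α = (n + δ)·k.
Rearranging, k^(1−α) = s / (n + δ).
k^0.61 = 0.40 / (0.025 + 0.095) = 0.40 / 0.120 = 3.3333
k* = 3.3333^(1/0.61) ≈ 7.1973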